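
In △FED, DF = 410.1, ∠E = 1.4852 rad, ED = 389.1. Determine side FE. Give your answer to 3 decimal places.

167.017

Law of sines: sin F = ED·sin E/DF ≈ 0.94532.
Since DF ≥ ED, only the acute value applies: ∠F ≈ 1.2386 rad.
Then ∠D = π − ∠E − ∠F ≈ 0.4178 rad.
Law of sines gives FE = DF·sin D/sin E ≈ 167.02.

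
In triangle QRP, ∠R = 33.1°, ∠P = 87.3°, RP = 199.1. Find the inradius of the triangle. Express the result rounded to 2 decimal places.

The third angle is ∠Q = 180° − ∠R − ∠P = 59.60°.
Law of sines: PQ = RP·sin R/sin Q ≈ 126.06.
Law of sines: QR = RP·sin P/sin Q ≈ 230.58.
Area = ½·RP·PQ·sin P ≈ 12535.
Semiperimeter s = (199.1+126.06+230.58)/2 = 277.87.
Inradius = area/s = 12535/277.87 ≈ 45.112.

45.11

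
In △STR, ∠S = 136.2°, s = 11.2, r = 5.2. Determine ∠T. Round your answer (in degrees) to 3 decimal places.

Law of sines: sin R = r·sin S/s ≈ 0.32135.
Since s ≥ r, only the acute value applies: ∠R ≈ 18.74°.
Then ∠T = 180° − ∠S − ∠R ≈ 25.06°.

25.055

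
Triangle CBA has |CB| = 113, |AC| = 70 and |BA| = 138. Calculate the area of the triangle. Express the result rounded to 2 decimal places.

Semiperimeter s = (138 + 70 + 113)/2 = 160.5.
Heron's formula: area = √(160.5·22.5·90.5·47.5) ≈ 3940.

area ≈ 3940.03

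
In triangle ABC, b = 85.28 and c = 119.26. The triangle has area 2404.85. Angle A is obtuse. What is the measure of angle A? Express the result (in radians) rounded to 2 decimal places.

∠A ≈ 2.65 rad

From area = ½·b·c·sin A, we get sin A = 2·area/(b·c) ≈ 0.47291.
Taking the obtuse solution, ∠A ≈ 2.649 rad.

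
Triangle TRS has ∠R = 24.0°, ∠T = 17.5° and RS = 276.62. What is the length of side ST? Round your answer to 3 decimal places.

The third angle is ∠S = 180° − ∠T − ∠R = 138.50°.
Law of sines: ST = RS·sin R/sin T ≈ 374.16.

374.158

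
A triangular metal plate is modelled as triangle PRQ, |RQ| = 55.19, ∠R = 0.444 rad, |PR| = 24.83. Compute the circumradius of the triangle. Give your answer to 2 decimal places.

40.11

By the law of cosines, |QP|² = |PR|² + |RQ|² − 2·|PR|·|RQ|·cos R = 1187.5, so |QP| ≈ 34.46.
Area = ½·|PR|·|RQ|·sin R ≈ 294.32.
Circumradius = |QP|/(2 sin R) ≈ 40.111.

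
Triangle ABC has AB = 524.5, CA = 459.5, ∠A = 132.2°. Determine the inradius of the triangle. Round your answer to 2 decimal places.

By the law of cosines, BC² = CA² + AB² − 2·CA·AB·cos A = 8.1002e+05, so BC ≈ 900.01.
Area = ½·CA·AB·sin A ≈ 89270.
Semiperimeter s = (900.01+459.5+524.5)/2 = 942.01.
Inradius = area/s = 89270/942.01 ≈ 94.766.

r ≈ 94.77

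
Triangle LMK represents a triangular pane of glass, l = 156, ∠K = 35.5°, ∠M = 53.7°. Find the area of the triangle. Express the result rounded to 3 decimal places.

5695.239

The third angle is ∠L = 180° − ∠M − ∠K = 90.80°.
Law of sines: m = l·sin M/sin L ≈ 125.74.
Law of sines: k = l·sin K/sin L ≈ 90.598.
Area = ½·l·m·sin K ≈ 5695.2.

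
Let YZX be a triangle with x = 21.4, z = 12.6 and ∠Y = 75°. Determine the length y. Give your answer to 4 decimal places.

By the law of cosines, y² = z² + x² − 2·z·x·cos Y = 477.14, so y ≈ 21.844.

21.8436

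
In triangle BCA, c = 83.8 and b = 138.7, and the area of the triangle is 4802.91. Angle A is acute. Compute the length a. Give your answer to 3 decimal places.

From area = ½·b·c·sin A, we get sin A = 2·area/(b·c) ≈ 0.82645.
Taking the acute solution, ∠A ≈ 55.74°.
Law of cosines then gives a ≈ 114.77.

114.770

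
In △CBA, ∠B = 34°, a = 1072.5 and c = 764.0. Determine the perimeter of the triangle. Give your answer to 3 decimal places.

By the law of cosines, b² = a² + c² − 2·a·c·cos B = 3.7534e+05, so b ≈ 612.65.
Semiperimeter s = (764+612.65+1072.5)/2 = 1224.6.
Perimeter = 764 + 612.65 + 1072.5 = 2449.2.

perimeter ≈ 2449.152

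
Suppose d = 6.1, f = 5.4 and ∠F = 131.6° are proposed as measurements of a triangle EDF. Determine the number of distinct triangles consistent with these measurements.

0

d·sin F = 6.1·sin(131.6°) ≈ 4.562.
Since ∠F is not acute, a triangle exists only if f > d; here f ≤ d, so there is no triangle.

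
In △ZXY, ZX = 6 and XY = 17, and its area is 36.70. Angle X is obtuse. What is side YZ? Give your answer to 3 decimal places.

21.602

From area = ½·ZX·XY·sin X, we get sin X = 2·area/(ZX·XY) ≈ 0.71961.
Taking the obtuse solution, ∠X ≈ 133.98°.
Law of cosines then gives YZ ≈ 21.602.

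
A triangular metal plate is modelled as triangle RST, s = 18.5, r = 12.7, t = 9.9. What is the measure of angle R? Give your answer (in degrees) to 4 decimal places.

By the law of cosines, cos R = (s² + t² − r²) / (2·s·t) ≈ 0.76159, so ∠R ≈ 40.40°.

40.3955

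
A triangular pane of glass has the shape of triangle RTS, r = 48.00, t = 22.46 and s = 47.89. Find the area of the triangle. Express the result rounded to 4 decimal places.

area ≈ 523.4382

Semiperimeter p = (48 + 22.46 + 47.89)/2 = 59.175.
Heron's formula: area = √(59.175·11.175·36.715·11.285) ≈ 523.44.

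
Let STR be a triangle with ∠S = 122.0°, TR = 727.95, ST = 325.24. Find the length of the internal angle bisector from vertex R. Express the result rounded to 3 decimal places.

Law of sines: sin R = ST·sin S/TR ≈ 0.37890.
Since TR ≥ ST, only the acute value applies: ∠R ≈ 22.27°.
Then ∠T = 180° − ∠S − ∠R ≈ 35.73°.
Law of sines gives RS = TR·sin T/sin S ≈ 501.32.
The bisector from R has length 2·TR·RS·cos(∠R/2)/(TR+RS) ≈ 582.57.

582.573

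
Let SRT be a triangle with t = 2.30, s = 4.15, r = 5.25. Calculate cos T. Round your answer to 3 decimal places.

By the law of cosines, cos T = (s² + r² − t²) / (2·s·r) ≈ 0.90637, so ∠T ≈ 0.436 rad.

cos T ≈ 0.906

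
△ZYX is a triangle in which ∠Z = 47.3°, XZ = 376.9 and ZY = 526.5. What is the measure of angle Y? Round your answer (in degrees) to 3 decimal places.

By the law of cosines, YX² = XZ² + ZY² − 2·XZ·ZY·cos Z = 1.5011e+05, so YX ≈ 387.44.
Law of cosines again: cos Y = (ZY² + YX² − XZ²)/(2·ZY·YX) ≈ 0.69921, so ∠Y ≈ 45.64°.

45.637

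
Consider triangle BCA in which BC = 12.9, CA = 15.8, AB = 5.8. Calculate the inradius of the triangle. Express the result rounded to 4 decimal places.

2.0461

Semiperimeter s = (15.8 + 5.8 + 12.9)/2 = 17.25.
Heron's formula: area = √(17.25·1.45·11.45·4.35) ≈ 35.296.
Inradius = area/s = 35.296/17.25 ≈ 2.0461.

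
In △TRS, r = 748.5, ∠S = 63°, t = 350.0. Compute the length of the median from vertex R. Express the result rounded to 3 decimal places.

By the law of cosines, s² = t² + r² − 2·t·r·cos S = 4.4488e+05, so s ≈ 667.
Median from R: ½√(2·s² + 2·t² − r²) ≈ 378.98.

m_R ≈ 378.984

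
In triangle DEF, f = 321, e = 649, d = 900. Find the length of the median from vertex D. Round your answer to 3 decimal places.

m_D ≈ 244.174

Median from D: ½√(2·e² + 2·f² − d²) ≈ 244.17.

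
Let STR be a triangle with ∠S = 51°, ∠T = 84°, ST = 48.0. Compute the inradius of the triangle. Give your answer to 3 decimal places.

The third angle is ∠R = 180° − ∠S − ∠T = 45.00°.
Law of sines: TR = ST·sin S/sin R ≈ 52.754.
Law of sines: RS = ST·sin T/sin R ≈ 67.51.
Area = ½·ST·TR·sin T ≈ 1259.2.
Semiperimeter s = (52.754+67.51+48)/2 = 84.132.
Inradius = area/s = 1259.2/84.132 ≈ 14.967.

r ≈ 14.967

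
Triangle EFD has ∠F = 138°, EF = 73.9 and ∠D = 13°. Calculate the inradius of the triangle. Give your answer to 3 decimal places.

The third angle is ∠E = 180° − ∠F − ∠D = 29.00°.
Law of sines: FD = EF·sin E/sin D ≈ 159.27.
Law of sines: DE = EF·sin F/sin D ≈ 219.82.
Area = ½·EF·FD·sin F ≈ 3937.8.
Semiperimeter s = (159.27+219.82+73.9)/2 = 226.49.
Inradius = area/s = 3937.8/226.49 ≈ 17.386.

17.386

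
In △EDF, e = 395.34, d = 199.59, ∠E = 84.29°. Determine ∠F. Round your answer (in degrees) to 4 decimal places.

∠F ≈ 65.5543°

Law of sines: sin D = d·sin E/e ≈ 0.50235.
Since e ≥ d, only the acute value applies: ∠D ≈ 30.16°.
Then ∠F = 180° − ∠E − ∠D ≈ 65.55°.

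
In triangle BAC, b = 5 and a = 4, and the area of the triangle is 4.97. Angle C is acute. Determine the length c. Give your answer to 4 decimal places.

2.5080

From area = ½·b·a·sin C, we get sin C = 2·area/(b·a) ≈ 0.49700.
Taking the acute solution, ∠C ≈ 29.80°.
Law of cosines then gives c ≈ 2.508.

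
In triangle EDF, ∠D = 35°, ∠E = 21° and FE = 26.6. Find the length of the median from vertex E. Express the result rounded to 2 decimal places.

The third angle is ∠F = 180° − ∠E − ∠D = 124.00°.
Law of sines: DF = FE·sin E/sin D ≈ 16.62.
Law of sines: ED = FE·sin F/sin D ≈ 38.447.
Median from E: ½√(2·FE² + 2·ED² − DF²) ≈ 31.997.

32.00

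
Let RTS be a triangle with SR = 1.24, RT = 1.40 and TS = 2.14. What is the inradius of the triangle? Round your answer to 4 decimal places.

Semiperimeter s = (2.14 + 1.24 + 1.4)/2 = 2.39.
Heron's formula: area = √(2.39·0.25·1.15·0.99) ≈ 0.82477.
Inradius = area/s = 0.82477/2.39 ≈ 0.34509.

r ≈ 0.3451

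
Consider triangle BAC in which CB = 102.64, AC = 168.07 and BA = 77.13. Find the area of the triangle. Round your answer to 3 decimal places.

2649.426

Semiperimeter s = (168.07 + 102.64 + 77.13)/2 = 173.92.
Heron's formula: area = √(173.92·5.85·71.28·96.79) ≈ 2649.4.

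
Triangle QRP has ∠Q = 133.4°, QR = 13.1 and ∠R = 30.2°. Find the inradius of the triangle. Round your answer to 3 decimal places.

3.167

The third angle is ∠P = 180° − ∠Q − ∠R = 16.40°.
Law of sines: RP = QR·sin Q/sin P ≈ 33.711.
Law of sines: PQ = QR·sin R/sin P ≈ 23.339.
Area = ½·QR·RP·sin R ≈ 111.07.
Semiperimeter s = (33.711+23.339+13.1)/2 = 35.075.
Inradius = area/s = 111.07/35.075 ≈ 3.1667.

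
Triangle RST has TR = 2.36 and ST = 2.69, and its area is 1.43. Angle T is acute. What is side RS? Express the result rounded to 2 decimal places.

From area = ½·ST·TR·sin T, we get sin T = 2·area/(ST·TR) ≈ 0.45051.
Taking the acute solution, ∠T ≈ 26.78°.
Law of cosines then gives RS ≈ 1.2126.

1.21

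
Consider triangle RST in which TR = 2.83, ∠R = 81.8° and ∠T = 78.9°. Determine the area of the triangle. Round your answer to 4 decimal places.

11.7676

The third angle is ∠S = 180° − ∠T − ∠R = 19.30°.
Law of sines: ST = TR·sin R/sin S ≈ 8.4749.
Law of sines: RS = TR·sin T/sin S ≈ 8.4022.
Area = ½·TR·ST·sin T ≈ 11.768.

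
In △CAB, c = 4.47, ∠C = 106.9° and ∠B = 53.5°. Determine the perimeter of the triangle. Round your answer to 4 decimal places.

The third angle is ∠A = 180° − ∠B − ∠C = 19.60°.
Law of sines: a = c·sin A/sin C ≈ 1.5671.
Law of sines: b = c·sin B/sin C ≈ 3.7554.
Semiperimeter s = (4.47+1.5671+3.7554)/2 = 4.8963.
Perimeter = 4.47 + 1.5671 + 3.7554 = 9.7926.

perimeter ≈ 9.7926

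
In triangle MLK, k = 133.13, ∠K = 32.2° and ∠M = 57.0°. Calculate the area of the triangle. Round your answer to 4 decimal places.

13945.8359

The third angle is ∠L = 180° − ∠K − ∠M = 90.80°.
Law of sines: m = k·sin M/sin K ≈ 209.53.
Law of sines: l = k·sin L/sin K ≈ 249.81.
Area = ½·k·m·sin L ≈ 13946.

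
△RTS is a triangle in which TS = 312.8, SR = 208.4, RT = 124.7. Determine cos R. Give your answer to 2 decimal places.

-0.75

By the law of cosines, cos R = (SR² + RT² − TS²) / (2·SR·RT) ≈ -0.74773, so ∠R ≈ 138.39°.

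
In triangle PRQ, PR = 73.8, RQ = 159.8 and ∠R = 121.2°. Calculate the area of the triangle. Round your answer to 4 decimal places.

Area = ½·PR·RQ·sin R ≈ 5043.8.

5043.7580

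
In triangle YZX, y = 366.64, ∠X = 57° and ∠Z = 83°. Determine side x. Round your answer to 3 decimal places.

478.370

The third angle is ∠Y = 180° − ∠Z − ∠X = 40.00°.
Law of sines: x = y·sin X/sin Y ≈ 478.37.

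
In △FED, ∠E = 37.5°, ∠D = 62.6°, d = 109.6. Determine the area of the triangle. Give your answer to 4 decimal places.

area ≈ 4054.4570

The third angle is ∠F = 180° − ∠E − ∠D = 79.90°.
Law of sines: f = d·sin F/sin D ≈ 121.54.
Law of sines: e = d·sin E/sin D ≈ 75.151.
Area = ½·d·f·sin E ≈ 4054.5.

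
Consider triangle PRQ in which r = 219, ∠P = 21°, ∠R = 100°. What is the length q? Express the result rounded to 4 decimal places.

The third angle is ∠Q = 180° − ∠P − ∠R = 59.00°.
Law of sines: q = r·sin Q/sin R ≈ 190.62.

190.6155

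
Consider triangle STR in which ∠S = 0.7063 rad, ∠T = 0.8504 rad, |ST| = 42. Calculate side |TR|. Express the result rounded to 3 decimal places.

The third angle is ∠R = π − ∠S − ∠T = 1.5849 rad.
Law of sines: |TR| = |ST|·sin S/sin R ≈ 27.262.

27.262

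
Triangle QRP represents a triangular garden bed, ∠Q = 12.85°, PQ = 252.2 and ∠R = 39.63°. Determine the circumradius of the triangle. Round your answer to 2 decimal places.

The third angle is ∠P = 180° − ∠Q − ∠R = 127.52°.
Law of sines: RP = PQ·sin Q/sin R ≈ 87.938.
Law of sines: QR = PQ·sin P/sin R ≈ 313.61.
Circumradius = PQ/(2 sin R) ≈ 197.7.

197.70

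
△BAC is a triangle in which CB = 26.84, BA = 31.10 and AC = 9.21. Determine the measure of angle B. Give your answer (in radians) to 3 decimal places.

By the law of cosines, cos B = (CB² + BA² − AC²) / (2·CB·BA) ≈ 0.96006, so ∠B ≈ 0.2836 rad.

∠B ≈ 0.284 rad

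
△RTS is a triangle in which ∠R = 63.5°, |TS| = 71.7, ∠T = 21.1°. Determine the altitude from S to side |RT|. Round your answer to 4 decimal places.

The third angle is ∠S = 180° − ∠R − ∠T = 95.40°.
Law of sines: |SR| = |TS|·sin T/sin R ≈ 28.842.
Law of sines: |RT| = |TS|·sin S/sin R ≈ 79.762.
Area = ½·|TS|·|SR|·sin S ≈ 1029.4.
The altitude from S has length 2·area/|RT| ≈ 25.812.

25.8118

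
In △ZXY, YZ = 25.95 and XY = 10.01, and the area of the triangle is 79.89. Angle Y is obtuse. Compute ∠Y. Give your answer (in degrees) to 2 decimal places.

142.04

From area = ½·XY·YZ·sin Y, we get sin Y = 2·area/(XY·YZ) ≈ 0.61511.
Taking the obtuse solution, ∠Y ≈ 142.04°.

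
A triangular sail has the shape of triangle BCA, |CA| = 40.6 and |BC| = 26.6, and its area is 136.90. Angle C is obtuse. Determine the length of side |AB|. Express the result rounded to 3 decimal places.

From area = ½·|BC|·|CA|·sin C, we get sin C = 2·area/(|BC|·|CA|) ≈ 0.25353.
Taking the obtuse solution, ∠C ≈ 2.885 rad.
Law of cosines then gives |AB| ≈ 66.673.

66.673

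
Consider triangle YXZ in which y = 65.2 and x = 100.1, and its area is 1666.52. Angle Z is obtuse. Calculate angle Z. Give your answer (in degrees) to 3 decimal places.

149.290

From area = ½·y·x·sin Z, we get sin Z = 2·area/(y·x) ≈ 0.51069.
Taking the obtuse solution, ∠Z ≈ 149.29°.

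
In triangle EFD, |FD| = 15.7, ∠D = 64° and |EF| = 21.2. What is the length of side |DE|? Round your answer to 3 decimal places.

Law of sines: sin E = |FD|·sin D/|EF| ≈ 0.66562.
Since |EF| ≥ |FD|, only the acute value applies: ∠E ≈ 41.73°.
Then ∠F = 180° − ∠D − ∠E ≈ 74.27°.
Law of sines gives |DE| = |EF|·sin F/sin D ≈ 22.704.

22.704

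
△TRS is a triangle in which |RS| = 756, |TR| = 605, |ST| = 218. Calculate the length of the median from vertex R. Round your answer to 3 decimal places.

Median from R: ½√(2·|TR|² + 2·|RS|² − |ST|²) ≈ 675.94.

675.943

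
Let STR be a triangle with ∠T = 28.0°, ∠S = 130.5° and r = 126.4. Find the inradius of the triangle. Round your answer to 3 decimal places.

28.266

The third angle is ∠R = 180° − ∠S − ∠T = 21.50°.
Law of sines: s = r·sin S/sin R ≈ 262.25.
Law of sines: t = r·sin T/sin R ≈ 161.91.
Area = ½·r·s·sin T ≈ 7781.1.
Semiperimeter p = (262.25+161.91+126.4)/2 = 275.28.
Inradius = area/p = 7781.1/275.28 ≈ 28.266.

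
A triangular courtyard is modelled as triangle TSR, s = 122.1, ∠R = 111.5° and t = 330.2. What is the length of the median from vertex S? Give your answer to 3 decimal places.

By the law of cosines, r² = t² + s² − 2·t·s·cos R = 1.5349e+05, so r ≈ 391.78.
Median from S: ½√(2·r² + 2·t² − s²) ≈ 357.12.

m_S ≈ 357.121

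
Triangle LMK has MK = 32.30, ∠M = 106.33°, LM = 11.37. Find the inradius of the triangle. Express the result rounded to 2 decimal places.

r ≈ 4.36

By the law of cosines, KL² = LM² + MK² − 2·LM·MK·cos M = 1379.1, so KL ≈ 37.136.
Area = ½·LM·MK·sin M ≈ 176.22.
Semiperimeter s = (32.3+37.136+11.37)/2 = 40.403.
Inradius = area/s = 176.22/40.403 ≈ 4.3615.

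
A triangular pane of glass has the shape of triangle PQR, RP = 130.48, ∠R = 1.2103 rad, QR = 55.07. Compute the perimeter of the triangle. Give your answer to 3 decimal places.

307.978

By the law of cosines, PQ² = QR² + RP² − 2·QR·RP·cos R = 14989, so PQ ≈ 122.43.
Semiperimeter s = (55.07+130.48+122.43)/2 = 153.99.
Perimeter = 55.07 + 130.48 + 122.43 = 307.98.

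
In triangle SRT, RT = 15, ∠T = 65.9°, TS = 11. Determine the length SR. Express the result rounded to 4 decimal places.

By the law of cosines, SR² = RT² + TS² − 2·RT·TS·cos T = 211.25, so SR ≈ 14.534.

14.5345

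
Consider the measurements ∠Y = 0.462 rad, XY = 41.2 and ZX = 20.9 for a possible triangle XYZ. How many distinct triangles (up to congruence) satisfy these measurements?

2

XY·sin Y = 41.2·sin(0.462 rad) ≈ 18.36.
Since XY sin Y < ZX < XY (18.36 < 20.9 < 41.2), two triangles exist.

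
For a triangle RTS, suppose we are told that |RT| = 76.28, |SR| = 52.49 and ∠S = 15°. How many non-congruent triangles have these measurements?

1

|SR|·sin S = 52.49·sin(15°) ≈ 13.59.
Since |RT| ≥ |SR|, exactly one triangle exists.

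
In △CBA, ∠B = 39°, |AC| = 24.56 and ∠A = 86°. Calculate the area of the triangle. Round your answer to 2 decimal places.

The third angle is ∠C = 180° − ∠B − ∠A = 55.00°.
Law of sines: |BA| = |AC|·sin C/sin B ≈ 31.968.
Law of sines: |CB| = |AC|·sin A/sin B ≈ 38.931.
Area = ½·|AC|·|BA|·sin A ≈ 391.62.

area ≈ 391.62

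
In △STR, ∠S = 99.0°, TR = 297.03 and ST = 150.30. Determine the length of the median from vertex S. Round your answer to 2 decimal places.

Law of sines: sin R = ST·sin S/TR ≈ 0.49978.
Since TR ≥ ST, only the acute value applies: ∠R ≈ 29.99°.
Then ∠T = 180° − ∠S − ∠R ≈ 51.01°.
Law of sines gives RS = TR·sin T/sin S ≈ 233.76.
Median from S: ½√(2·RS² + 2·ST² − TR²) ≈ 128.69.

m_S ≈ 128.69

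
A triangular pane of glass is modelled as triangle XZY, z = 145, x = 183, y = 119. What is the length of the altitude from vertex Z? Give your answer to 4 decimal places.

118.8560

Semiperimeter s = (183 + 145 + 119)/2 = 223.5.
Heron's formula: area = √(223.5·40.5·78.5·104.5) ≈ 8617.1.
The altitude from Z has length 2·area/z ≈ 118.86.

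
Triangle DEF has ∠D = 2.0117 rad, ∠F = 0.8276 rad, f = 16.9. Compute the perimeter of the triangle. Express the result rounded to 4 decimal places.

The third angle is ∠E = π − ∠F − ∠D = 0.3023 rad.
Law of sines: d = f·sin D/sin F ≈ 20.757.
Law of sines: e = f·sin E/sin F ≈ 6.8331.
Semiperimeter s = (20.757+6.8331+16.9)/2 = 22.245.
Perimeter = 20.757 + 6.8331 + 16.9 = 44.49.

perimeter ≈ 44.4904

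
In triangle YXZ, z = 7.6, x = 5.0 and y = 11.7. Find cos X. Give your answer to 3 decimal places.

0.954

By the law of cosines, cos X = (z² + y² − x²) / (2·z·y) ≈ 0.95395, so ∠X ≈ 17.46°.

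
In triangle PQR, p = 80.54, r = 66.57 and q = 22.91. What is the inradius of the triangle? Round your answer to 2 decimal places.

7.76

Semiperimeter s = (80.54 + 22.91 + 66.57)/2 = 85.01.
Heron's formula: area = √(85.01·4.47·62.1·18.44) ≈ 659.65.
Inradius = area/s = 659.65/85.01 ≈ 7.7597.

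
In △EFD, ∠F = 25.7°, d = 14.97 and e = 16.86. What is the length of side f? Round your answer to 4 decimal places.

By the law of cosines, f² = d² + e² − 2·d·e·cos F = 53.507, so f ≈ 7.3149.

7.3149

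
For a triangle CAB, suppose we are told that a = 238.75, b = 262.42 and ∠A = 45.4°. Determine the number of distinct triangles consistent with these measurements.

b·sin A = 262.42·sin(45.4°) ≈ 186.8.
Since b sin A < a < b (186.8 < 238.75 < 262.42), two triangles exist.

2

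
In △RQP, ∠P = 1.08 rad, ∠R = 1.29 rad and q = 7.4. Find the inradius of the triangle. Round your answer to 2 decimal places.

The third angle is ∠Q = π − ∠P − ∠R = 0.772 rad.
Law of sines: r = q·sin R/sin Q ≈ 10.197.
Law of sines: p = q·sin P/sin Q ≈ 9.36.
Area = ½·q·r·sin P ≈ 33.275.
Semiperimeter s = (10.197+7.4+9.36)/2 = 13.479.
Inradius = area/s = 33.275/13.479 ≈ 2.4688.

2.47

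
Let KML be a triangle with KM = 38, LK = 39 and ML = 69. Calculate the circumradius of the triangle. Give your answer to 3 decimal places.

By the law of cosines, cos K = (LK² + KM² − ML²) / (2·LK·KM) ≈ -0.60594, so ∠K ≈ 127.30°.
Circumradius = ML/(2 sin K) ≈ 43.368.

43.368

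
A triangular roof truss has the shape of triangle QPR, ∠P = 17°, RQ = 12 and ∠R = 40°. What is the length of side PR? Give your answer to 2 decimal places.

The third angle is ∠Q = 180° − ∠P − ∠R = 123.00°.
Law of sines: PR = RQ·sin Q/sin P ≈ 34.422.

34.42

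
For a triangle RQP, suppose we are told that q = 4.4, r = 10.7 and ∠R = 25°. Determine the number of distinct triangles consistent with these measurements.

1

q·sin R = 4.4·sin(25°) ≈ 1.86.
Since r ≥ q, exactly one triangle exists.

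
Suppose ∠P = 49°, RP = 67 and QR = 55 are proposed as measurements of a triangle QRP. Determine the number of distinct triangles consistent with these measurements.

RP·sin P = 67·sin(49°) ≈ 50.57.
Since RP sin P < QR < RP (50.57 < 55 < 67), two triangles exist.

2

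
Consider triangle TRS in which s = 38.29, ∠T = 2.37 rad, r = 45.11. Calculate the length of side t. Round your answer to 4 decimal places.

By the law of cosines, t² = r² + s² − 2·r·s·cos T = 5977.2, so t ≈ 77.313.

77.3126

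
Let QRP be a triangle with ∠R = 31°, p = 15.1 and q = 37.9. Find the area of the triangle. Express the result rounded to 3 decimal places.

Area = ½·p·q·sin R ≈ 147.38.

147.376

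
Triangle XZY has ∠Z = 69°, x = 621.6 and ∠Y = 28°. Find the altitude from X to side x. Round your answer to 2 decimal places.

274.49

The third angle is ∠X = 180° − ∠Z − ∠Y = 83.00°.
Law of sines: z = x·sin Z/sin X ≈ 584.67.
Law of sines: y = x·sin Y/sin X ≈ 294.02.
Area = ½·x·z·sin Y ≈ 85310.
The altitude from X has length 2·area/x ≈ 274.49.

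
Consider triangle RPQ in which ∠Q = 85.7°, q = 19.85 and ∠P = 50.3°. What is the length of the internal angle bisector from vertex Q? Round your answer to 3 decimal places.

10.655

The third angle is ∠R = 180° − ∠P − ∠Q = 44.00°.
Law of sines: r = q·sin R/sin Q ≈ 13.828.
Law of sines: p = q·sin P/sin Q ≈ 15.316.
The bisector from Q has length 2·r·p·cos(∠Q/2)/(r+p) ≈ 10.655.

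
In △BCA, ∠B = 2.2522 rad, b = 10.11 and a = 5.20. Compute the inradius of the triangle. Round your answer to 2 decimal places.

1.14

Law of sines: sin A = a·sin B/b ≈ 0.39948.
Since b ≥ a, only the acute value applies: ∠A ≈ 0.4110 rad.
Then ∠C = π − ∠B − ∠A ≈ 0.4784 rad.
Law of sines gives c = b·sin C/sin B ≈ 5.9928.
Area = ½·b·a·sin C ≈ 12.102.
Semiperimeter s = (10.11+5.9928+5.2)/2 = 10.651.
Inradius = area/s = 12.102/10.651 ≈ 1.1362.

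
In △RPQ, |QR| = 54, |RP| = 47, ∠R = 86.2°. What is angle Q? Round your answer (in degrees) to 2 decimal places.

42.66

By the law of cosines, |PQ|² = |QR|² + |RP|² − 2·|QR|·|RP|·cos R = 4788.6, so |PQ| ≈ 69.2.
Law of cosines again: cos Q = (|PQ|² + |QR|² − |RP|²)/(2·|PQ|·|QR|) ≈ 0.73534, so ∠Q ≈ 42.66°.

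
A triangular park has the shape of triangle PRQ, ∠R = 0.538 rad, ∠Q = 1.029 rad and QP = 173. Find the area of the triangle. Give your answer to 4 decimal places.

25020.9969

The third angle is ∠P = π − ∠R − ∠Q = 1.575 rad.
Law of sines: RQ = QP·sin P/sin R ≈ 337.61.
Law of sines: PR = QP·sin Q/sin R ≈ 289.26.
Area = ½·QP·RQ·sin Q ≈ 25021.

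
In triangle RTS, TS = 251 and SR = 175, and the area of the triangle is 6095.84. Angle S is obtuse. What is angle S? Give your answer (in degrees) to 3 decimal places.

From area = ½·TS·SR·sin S, we get sin S = 2·area/(TS·SR) ≈ 0.27756.
Taking the obtuse solution, ∠S ≈ 163.89°.

∠S ≈ 163.886°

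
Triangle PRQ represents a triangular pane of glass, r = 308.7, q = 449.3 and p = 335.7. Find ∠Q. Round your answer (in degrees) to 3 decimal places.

∠Q ≈ 88.308°

By the law of cosines, cos Q = (p² + r² − q²) / (2·p·r) ≈ 0.02953, so ∠Q ≈ 88.31°.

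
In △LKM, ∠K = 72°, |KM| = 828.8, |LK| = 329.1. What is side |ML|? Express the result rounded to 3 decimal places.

791.608

By the law of cosines, |ML|² = |LK|² + |KM|² − 2·|LK|·|KM|·cos K = 6.2664e+05, so |ML| ≈ 791.61.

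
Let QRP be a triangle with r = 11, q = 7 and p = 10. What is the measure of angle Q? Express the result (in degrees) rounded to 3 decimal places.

By the law of cosines, cos Q = (r² + p² − q²) / (2·r·p) ≈ 0.78182, so ∠Q ≈ 38.57°.

∠Q ≈ 38.573°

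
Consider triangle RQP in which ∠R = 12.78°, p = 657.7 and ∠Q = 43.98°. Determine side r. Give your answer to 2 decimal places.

The third angle is ∠P = 180° − ∠R − ∠Q = 123.24°.
Law of sines: r = p·sin R/sin P ≈ 173.95.

173.95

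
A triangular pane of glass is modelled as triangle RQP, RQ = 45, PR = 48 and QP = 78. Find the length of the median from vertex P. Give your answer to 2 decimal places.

Median from P: ½√(2·QP² + 2·PR² − RQ²) ≈ 60.727.

m_P ≈ 60.73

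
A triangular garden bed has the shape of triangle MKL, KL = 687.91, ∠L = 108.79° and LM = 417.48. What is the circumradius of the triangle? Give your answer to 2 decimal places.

By the law of cosines, MK² = KL² + LM² − 2·KL·LM·cos L = 8.3252e+05, so MK ≈ 912.42.
Area = ½·KL·LM·sin L ≈ 1.3594e+05.
Circumradius = MK/(2 sin L) ≈ 481.89.

481.89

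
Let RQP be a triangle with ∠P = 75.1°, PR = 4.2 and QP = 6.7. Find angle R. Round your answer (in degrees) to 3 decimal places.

By the law of cosines, RQ² = QP² + PR² − 2·QP·PR·cos P = 48.059, so RQ ≈ 6.9324.
Law of cosines again: cos R = (PR² + RQ² − QP²)/(2·PR·RQ) ≈ 0.35734, so ∠R ≈ 69.06°.

69.063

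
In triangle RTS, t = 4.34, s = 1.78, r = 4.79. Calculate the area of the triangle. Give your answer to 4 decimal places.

3.8554

Semiperimeter p = (4.79 + 4.34 + 1.78)/2 = 5.455.
Heron's formula: area = √(5.455·0.665·1.115·3.675) ≈ 3.8554.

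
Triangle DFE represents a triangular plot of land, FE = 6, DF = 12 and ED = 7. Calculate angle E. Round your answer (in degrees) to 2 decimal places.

134.62

By the law of cosines, cos E = (FE² + ED² − DF²) / (2·FE·ED) ≈ -0.70238, so ∠E ≈ 134.62°.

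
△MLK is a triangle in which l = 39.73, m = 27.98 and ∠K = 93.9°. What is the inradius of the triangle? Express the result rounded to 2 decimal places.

By the law of cosines, k² = m² + l² − 2·m·l·cos K = 2512.6, so k ≈ 50.126.
Area = ½·m·l·sin K ≈ 554.54.
Semiperimeter s = (27.98+39.73+50.126)/2 = 58.918.
Inradius = area/s = 554.54/58.918 ≈ 9.412.

r ≈ 9.41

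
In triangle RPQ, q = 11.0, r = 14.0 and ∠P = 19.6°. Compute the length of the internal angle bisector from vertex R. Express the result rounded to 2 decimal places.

By the law of cosines, p² = q² + r² − 2·q·r·cos P = 26.846, so p ≈ 5.1813.
Law of cosines again: cos R = (p² + q² − r²)/(2·p·q) ≈ -0.42244, so ∠R ≈ 114.99°.
The bisector from R has length 2·p·q·cos(∠R/2)/(p+q) ≈ 3.7856.

3.79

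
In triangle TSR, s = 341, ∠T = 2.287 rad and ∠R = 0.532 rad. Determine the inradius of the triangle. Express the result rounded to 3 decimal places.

The third angle is ∠S = π − ∠R − ∠T = 0.323 rad.
Law of sines: t = s·sin T/sin S ≈ 811.34.
Law of sines: r = s·sin R/sin S ≈ 545.62.
Area = ½·s·t·sin R ≈ 70171.
Semiperimeter p = (811.34+341+545.62)/2 = 848.98.
Inradius = area/p = 70171/848.98 ≈ 82.653.

82.653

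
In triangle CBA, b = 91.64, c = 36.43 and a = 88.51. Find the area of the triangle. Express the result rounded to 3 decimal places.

1600.877

Semiperimeter s = (36.43 + 91.64 + 88.51)/2 = 108.29.
Heron's formula: area = √(108.29·71.86·16.65·19.78) ≈ 1600.9.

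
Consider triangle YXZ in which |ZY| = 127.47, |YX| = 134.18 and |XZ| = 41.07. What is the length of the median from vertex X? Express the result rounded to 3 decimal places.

m_X ≈ 76.048

Median from X: ½√(2·|YX|² + 2·|XZ|² − |ZY|²) ≈ 76.048.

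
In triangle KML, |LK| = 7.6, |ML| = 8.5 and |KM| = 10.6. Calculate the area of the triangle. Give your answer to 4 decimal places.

area ≈ 31.9972

Semiperimeter s = (8.5 + 7.6 + 10.6)/2 = 13.35.
Heron's formula: area = √(13.35·4.85·5.75·2.75) ≈ 31.997.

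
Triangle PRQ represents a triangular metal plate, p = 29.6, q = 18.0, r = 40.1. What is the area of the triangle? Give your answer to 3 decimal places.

Semiperimeter s = (29.6 + 40.1 + 18)/2 = 43.85.
Heron's formula: area = √(43.85·14.25·3.75·25.85) ≈ 246.12.

area ≈ 246.115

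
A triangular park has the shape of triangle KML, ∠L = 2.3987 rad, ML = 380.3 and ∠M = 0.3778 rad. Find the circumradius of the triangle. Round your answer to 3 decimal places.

532.580

The third angle is ∠K = π − ∠M − ∠L = 0.3651 rad.
Law of sines: LK = ML·sin M/sin K ≈ 392.91.
Law of sines: KM = ML·sin L/sin K ≈ 720.5.
Circumradius = ML/(2 sin K) ≈ 532.58.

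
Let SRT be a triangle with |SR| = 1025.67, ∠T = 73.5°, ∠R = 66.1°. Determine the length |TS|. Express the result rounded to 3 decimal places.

977.997

The third angle is ∠S = 180° − ∠R − ∠T = 40.40°.
Law of sines: |TS| = |SR|·sin R/sin T ≈ 978.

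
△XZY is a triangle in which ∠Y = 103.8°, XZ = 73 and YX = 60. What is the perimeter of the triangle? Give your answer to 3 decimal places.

Law of sines: sin Z = YX·sin Y/XZ ≈ 0.79819.
Since XZ ≥ YX, only the acute value applies: ∠Z ≈ 52.96°.
Then ∠X = 180° − ∠Y − ∠Z ≈ 23.24°.
Law of sines gives ZY = XZ·sin X/sin Y ≈ 29.663.
Semiperimeter s = (29.663+60+73)/2 = 81.332.
Perimeter = 29.663 + 60 + 73 = 162.66.

perimeter ≈ 162.663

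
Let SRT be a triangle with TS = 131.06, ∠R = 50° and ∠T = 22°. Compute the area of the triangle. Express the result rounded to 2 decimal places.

The third angle is ∠S = 180° − ∠R − ∠T = 108.00°.
Law of sines: RT = TS·sin S/sin R ≈ 162.71.
Law of sines: SR = TS·sin T/sin R ≈ 64.09.
Area = ½·TS·RT·sin T ≈ 3994.3.

area ≈ 3994.28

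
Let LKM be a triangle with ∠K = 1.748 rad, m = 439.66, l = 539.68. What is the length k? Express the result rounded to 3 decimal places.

By the law of cosines, k² = m² + l² − 2·m·l·cos K = 5.6821e+05, so k ≈ 753.8.

753.796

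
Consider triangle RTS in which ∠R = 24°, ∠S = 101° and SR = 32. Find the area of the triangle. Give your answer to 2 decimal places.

The third angle is ∠T = 180° − ∠S − ∠R = 55.00°.
Law of sines: TS = SR·sin R/sin T ≈ 15.889.
Law of sines: RT = SR·sin S/sin T ≈ 38.347.
Area = ½·SR·TS·sin S ≈ 249.55.

area ≈ 249.55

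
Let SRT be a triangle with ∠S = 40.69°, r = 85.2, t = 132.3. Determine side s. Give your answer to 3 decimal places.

By the law of cosines, s² = r² + t² − 2·r·t·cos S = 7668.4, so s ≈ 87.57.

87.570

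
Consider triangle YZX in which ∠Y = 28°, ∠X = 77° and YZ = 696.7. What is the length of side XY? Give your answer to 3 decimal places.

690.662

The third angle is ∠Z = 180° − ∠X − ∠Y = 75.00°.
Law of sines: XY = YZ·sin Z/sin X ≈ 690.66.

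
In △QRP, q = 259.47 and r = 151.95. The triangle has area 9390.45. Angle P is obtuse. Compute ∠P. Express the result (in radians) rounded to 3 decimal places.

From area = ½·q·r·sin P, we get sin P = 2·area/(q·r) ≈ 0.47635.
Taking the obtuse solution, ∠P ≈ 2.6451 rad.

∠P ≈ 2.645 rad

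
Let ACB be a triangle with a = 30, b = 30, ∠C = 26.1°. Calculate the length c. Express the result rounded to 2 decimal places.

By the law of cosines, c² = b² + a² − 2·b·a·cos C = 183.55, so c ≈ 13.548.

13.55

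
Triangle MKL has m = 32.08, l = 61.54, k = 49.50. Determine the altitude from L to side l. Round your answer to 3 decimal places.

Semiperimeter s = (32.08 + 49.5 + 61.54)/2 = 71.56.
Heron's formula: area = √(71.56·39.48·22.06·10.02) ≈ 790.24.
The altitude from L has length 2·area/l ≈ 25.682.

25.682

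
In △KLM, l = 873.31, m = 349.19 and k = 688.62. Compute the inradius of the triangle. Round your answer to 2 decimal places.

Semiperimeter s = (688.62 + 873.31 + 349.19)/2 = 955.56.
Heron's formula: area = √(955.56·266.94·82.25·606.37) ≈ 1.1279e+05.
Inradius = area/s = 1.1279e+05/955.56 ≈ 118.04.

118.04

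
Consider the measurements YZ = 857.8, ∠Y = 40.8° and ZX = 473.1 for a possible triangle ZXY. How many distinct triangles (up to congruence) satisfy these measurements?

YZ·sin Y = 857.8·sin(40.8°) ≈ 560.5.
Since ZX = 473.1 < 560.5 = YZ sin Y, no triangle exists.

0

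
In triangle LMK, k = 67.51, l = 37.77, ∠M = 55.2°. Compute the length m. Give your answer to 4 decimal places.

55.4410

By the law of cosines, m² = k² + l² − 2·k·l·cos M = 3073.7, so m ≈ 55.441.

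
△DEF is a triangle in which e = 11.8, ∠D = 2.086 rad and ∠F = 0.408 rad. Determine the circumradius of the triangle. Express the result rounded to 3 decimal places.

R ≈ 9.780

The third angle is ∠E = π − ∠F − ∠D = 0.648 rad.
Law of sines: d = e·sin D/sin E ≈ 17.021.
Law of sines: f = e·sin F/sin E ≈ 7.761.
Circumradius = e/(2 sin E) ≈ 9.7801.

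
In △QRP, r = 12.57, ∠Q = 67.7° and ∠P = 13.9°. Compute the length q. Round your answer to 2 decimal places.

The third angle is ∠R = 180° − ∠P − ∠Q = 98.40°.
Law of sines: q = r·sin Q/sin R ≈ 11.756.

11.76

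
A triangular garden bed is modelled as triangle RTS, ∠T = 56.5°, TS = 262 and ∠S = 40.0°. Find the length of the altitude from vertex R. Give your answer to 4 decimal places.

h_R ≈ 141.3436

The third angle is ∠R = 180° − ∠T − ∠S = 83.50°.
Law of sines: SR = TS·sin T/sin R ≈ 219.89.
Law of sines: RT = TS·sin S/sin R ≈ 169.5.
Area = ½·TS·SR·sin S ≈ 18516.
The altitude from R has length 2·area/TS ≈ 141.34.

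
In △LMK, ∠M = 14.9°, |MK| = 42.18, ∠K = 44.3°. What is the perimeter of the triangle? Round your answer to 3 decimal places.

perimeter ≈ 89.103

The third angle is ∠L = 180° − ∠M − ∠K = 120.80°.
Law of sines: |KL| = |MK|·sin M/sin L ≈ 12.627.
Law of sines: |LM| = |MK|·sin K/sin L ≈ 34.296.
Semiperimeter s = (42.18+12.627+34.296)/2 = 44.552.
Perimeter = 42.18 + 12.627 + 34.296 = 89.103.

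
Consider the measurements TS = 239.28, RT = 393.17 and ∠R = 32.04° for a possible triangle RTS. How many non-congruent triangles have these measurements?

RT·sin R = 393.17·sin(32.04°) ≈ 208.6.
Since RT sin R < TS < RT (208.6 < 239.28 < 393.17), two triangles exist.

2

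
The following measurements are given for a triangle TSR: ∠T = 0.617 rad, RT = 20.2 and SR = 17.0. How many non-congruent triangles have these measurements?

RT·sin T = 20.2·sin(0.617 rad) ≈ 11.69.
Since RT sin T < SR < RT (11.69 < 17.0 < 20.2), two triangles exist.

2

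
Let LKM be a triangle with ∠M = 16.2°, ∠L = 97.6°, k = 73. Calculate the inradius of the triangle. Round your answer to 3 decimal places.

The third angle is ∠K = 180° − ∠M − ∠L = 66.20°.
Law of sines: l = k·sin L/sin K ≈ 79.084.
Law of sines: m = k·sin M/sin K ≈ 22.259.
Area = ½·k·l·sin M ≈ 805.33.
Semiperimeter s = (79.084+73+22.259)/2 = 87.172.
Inradius = area/s = 805.33/87.172 ≈ 9.2384.

9.238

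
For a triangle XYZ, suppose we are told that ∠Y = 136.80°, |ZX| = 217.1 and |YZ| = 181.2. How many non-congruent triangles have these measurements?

|YZ|·sin Y = 181.2·sin(136.80°) ≈ 124.
Since ∠Y is not acute, a triangle exists only if |ZX| > |YZ|; here |ZX| > |YZ|, so there is exactly one triangle.

1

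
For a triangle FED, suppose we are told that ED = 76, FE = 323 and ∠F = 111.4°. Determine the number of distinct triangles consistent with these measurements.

0

FE·sin F = 323·sin(111.4°) ≈ 300.7.
Since ∠F is not acute, a triangle exists only if ED > FE; here ED ≤ FE, so there is no triangle.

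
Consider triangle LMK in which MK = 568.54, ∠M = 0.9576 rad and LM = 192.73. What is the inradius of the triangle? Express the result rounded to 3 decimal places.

By the law of cosines, KL² = LM² + MK² − 2·LM·MK·cos M = 2.3427e+05, so KL ≈ 484.01.
Area = ½·LM·MK·sin M ≈ 44806.
Semiperimeter s = (568.54+484.01+192.73)/2 = 622.64.
Inradius = area/s = 44806/622.64 ≈ 71.961.

71.961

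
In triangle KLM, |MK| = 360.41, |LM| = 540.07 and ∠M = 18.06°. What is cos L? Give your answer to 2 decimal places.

cos L ≈ 0.87

By the law of cosines, |KL|² = |LM|² + |MK|² − 2·|LM|·|MK|·cos M = 51457, so |KL| ≈ 226.84.
Law of cosines again: cos L = (|KL|² + |LM|² − |MK|²)/(2·|KL|·|LM|) ≈ 0.87028, so ∠L ≈ 29.51°.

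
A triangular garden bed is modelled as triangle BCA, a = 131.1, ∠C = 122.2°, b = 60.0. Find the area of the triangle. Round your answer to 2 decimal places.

Area = ½·a·b·sin C ≈ 3328.1.

3328.08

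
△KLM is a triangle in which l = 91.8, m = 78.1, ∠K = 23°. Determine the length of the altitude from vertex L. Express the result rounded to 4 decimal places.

30.5161

By the law of cosines, k² = l² + m² − 2·l·m·cos K = 1327.6, so k ≈ 36.436.
Area = ½·l·m·sin K ≈ 1400.7.
The altitude from L has length 2·area/l ≈ 30.516.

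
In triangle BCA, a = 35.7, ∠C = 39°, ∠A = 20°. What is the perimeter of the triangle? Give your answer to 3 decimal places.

190.859

The third angle is ∠B = 180° − ∠C − ∠A = 121.00°.
Law of sines: b = a·sin B/sin A ≈ 89.471.
Law of sines: c = a·sin C/sin A ≈ 65.688.
Semiperimeter s = (89.471+65.688+35.7)/2 = 95.43.
Perimeter = 89.471 + 65.688 + 35.7 = 190.86.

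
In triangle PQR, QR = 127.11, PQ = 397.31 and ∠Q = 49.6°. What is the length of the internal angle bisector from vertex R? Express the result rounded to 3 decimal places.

By the law of cosines, RP² = PQ² + QR² − 2·PQ·QR·cos Q = 1.0855e+05, so RP ≈ 329.47.
Law of cosines again: cos R = (QR² + RP² − PQ²)/(2·QR·RP) ≈ -0.39577, so ∠R ≈ 113.31°.
The bisector from R has length 2·QR·RP·cos(∠R/2)/(QR+RP) ≈ 100.83.

t_R ≈ 100.831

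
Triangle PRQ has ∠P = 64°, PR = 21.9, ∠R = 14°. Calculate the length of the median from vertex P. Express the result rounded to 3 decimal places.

12.379

The third angle is ∠Q = 180° − ∠P − ∠R = 102.00°.
Law of sines: RQ = PR·sin P/sin Q ≈ 20.123.
Law of sines: QP = PR·sin R/sin Q ≈ 5.4165.
Median from P: ½√(2·QP² + 2·PR² − RQ²) ≈ 12.379.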